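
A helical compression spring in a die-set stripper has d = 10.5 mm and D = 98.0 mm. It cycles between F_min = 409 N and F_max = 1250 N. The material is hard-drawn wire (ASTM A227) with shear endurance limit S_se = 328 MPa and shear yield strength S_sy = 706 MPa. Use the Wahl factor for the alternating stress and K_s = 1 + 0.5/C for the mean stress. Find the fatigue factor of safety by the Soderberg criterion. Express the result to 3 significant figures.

1.71

C = D/d = 98.0/10.5 = 9.3333; K_W = (4C−1)/(4C−4)+0.615/C = 1.1559; K_s = 1+0.5/C = 1.0536
F_a = (F_max−F_min)/2 = 420.5 N; F_m = (F_max+F_min)/2 = 829.5 N
τ_a = K_W·8F_aD/(πd³) = 1.1559 × 90.649 = 104.78 MPa
τ_m = K_s·8F_mD/(πd³) = 1.0536 × 178.82 = 188.4 MPa
Soderberg: 1/n_f = τ_a/S_se + τ_m/S_sy = 104.78/328 + 188.4/706 = 0.31945 + 0.26685 = 0.58631
n_f = 1/0.58631 = 1.706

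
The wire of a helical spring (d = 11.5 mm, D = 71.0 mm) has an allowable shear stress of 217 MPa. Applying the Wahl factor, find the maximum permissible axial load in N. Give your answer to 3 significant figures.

C = D/d = 71.0/11.5 = 6.1739
K_W = (4C−1)/(4C−4) + 0.615/C = 23.696/20.696 + 0.0996 = 1.2446
τ_max = K·8FD/(πd³) → F_max = τ_allow·πd³/(8DK)
F_max = 217·π·11.5³/(8·71.0·1.2446) = 1.0368e+06/706.92 = 1466.7 N

1470 N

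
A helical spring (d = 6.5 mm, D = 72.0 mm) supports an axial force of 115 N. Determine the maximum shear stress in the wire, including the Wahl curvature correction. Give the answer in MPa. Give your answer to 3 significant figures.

Spring index C = D/d = 72.0/6.5 = 11.0769
K_W = (4C−1)/(4C−4) + 0.615/C = 43.308/40.308 + 0.0555 = 1.1299
τ₀ = 8FD/(πd³) = 8·115·72.0/(π·6.5³) = 66240/862.76 = 76.777 MPa
τ_max = K·τ₀ = 1.1299 × 76.777 = 86.754 MPa

86.8 MPa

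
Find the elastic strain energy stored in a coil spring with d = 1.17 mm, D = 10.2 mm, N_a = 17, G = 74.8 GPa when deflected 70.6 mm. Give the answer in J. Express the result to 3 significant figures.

k = Gd⁴/(8D³N_a) = (74.8×10³)(1.17⁴)/(8·10.2³·17) = 0.97119 N/mm
U = ½kδ² = 0.5 × 0.97119 × 70.6² = 2420.4 N·mm = 2.4204 J

2.42 J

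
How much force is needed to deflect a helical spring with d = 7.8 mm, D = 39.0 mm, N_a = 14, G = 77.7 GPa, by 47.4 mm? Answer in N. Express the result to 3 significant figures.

k = Gd⁴/(8D³N_a) = (77.7×10³)(7.8⁴)/(8·39.0³·14) = 43.29 N/mm
F = k·δ = 43.29 × 47.4 = 2051.9 N

2050 N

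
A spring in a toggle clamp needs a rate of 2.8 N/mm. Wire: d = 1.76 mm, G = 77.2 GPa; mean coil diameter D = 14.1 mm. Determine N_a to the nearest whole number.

12

N_a = Gd⁴/(8D³k) = (77.2×10³ × 1.76⁴)/(8 × 14.1³ × 2.8)
    = 740744 / 62792.2 = 11.8 → 12 coils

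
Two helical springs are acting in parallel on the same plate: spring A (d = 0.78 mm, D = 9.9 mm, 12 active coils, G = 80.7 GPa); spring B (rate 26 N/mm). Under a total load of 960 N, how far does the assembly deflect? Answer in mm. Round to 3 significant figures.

k_A = Gd⁴/(8D³N_a) = (80.7×10³)(0.78⁴)/(8·9.9³·12) = 0.32068 N/mm
Parallel: k_eq = 0.32068 + 26 = 26.321 N/mm
δ = F/k_eq = 960/26.321 = 36.473 mm

36.5 mm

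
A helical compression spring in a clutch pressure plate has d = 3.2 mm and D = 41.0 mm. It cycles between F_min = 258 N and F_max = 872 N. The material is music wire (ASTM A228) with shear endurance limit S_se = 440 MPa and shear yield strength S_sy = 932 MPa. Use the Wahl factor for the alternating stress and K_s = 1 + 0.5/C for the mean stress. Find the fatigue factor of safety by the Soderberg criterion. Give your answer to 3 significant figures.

C = D/d = 41.0/3.2 = 12.8125; K_W = (4C−1)/(4C−4)+0.615/C = 1.1115; K_s = 1+0.5/C = 1.0390
F_a = (F_max−F_min)/2 = 307 N; F_m = (F_max+F_min)/2 = 565 N
τ_a = K_W·8F_aD/(πd³) = 1.1115 × 978.17 = 1087.2 MPa
τ_m = K_s·8F_mD/(πd³) = 1.0390 × 1800.2 = 1870.5 MPa
Soderberg: 1/n_f = τ_a/S_se + τ_m/S_sy = 1087.2/440 + 1870.5/932 = 2.47096 + 2.00693 = 4.4779
n_f = 1/4.4779 = 0.2233

0.223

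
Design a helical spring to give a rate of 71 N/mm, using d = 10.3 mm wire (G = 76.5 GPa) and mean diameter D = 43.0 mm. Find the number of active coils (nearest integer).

19

N_a = Gd⁴/(8D³k) = (76.5×10³ × 10.3⁴)/(8 × 43.0³ × 71)
    = 8.61014e+08 / 4.516e+07 = 19.07 → 19 coils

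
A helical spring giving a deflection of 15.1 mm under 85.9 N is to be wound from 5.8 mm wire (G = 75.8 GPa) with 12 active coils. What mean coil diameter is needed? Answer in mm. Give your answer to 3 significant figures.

54.0 mm

Required rate k = F/δ = 85.9/15.1 = 5.6887 N/mm
D = (Gd⁴/(8N_a·k))^(1/3) = (75.8×10³·5.8⁴/(8·12·5.6887))^(1/3)
  = (157070)^(1/3) = 53.9549 mm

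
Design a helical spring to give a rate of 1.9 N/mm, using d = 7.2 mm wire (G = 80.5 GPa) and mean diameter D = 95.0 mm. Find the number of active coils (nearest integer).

17

N_a = Gd⁴/(8D³k) = (80.5×10³ × 7.2⁴)/(8 × 95.0³ × 1.9)
    = 2.16335e+08 / 1.30321e+07 = 16.6 → 17 coils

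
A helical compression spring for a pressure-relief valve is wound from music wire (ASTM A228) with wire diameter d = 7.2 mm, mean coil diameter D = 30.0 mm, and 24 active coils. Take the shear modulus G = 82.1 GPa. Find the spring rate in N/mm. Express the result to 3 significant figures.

42.6 N/mm

k = Gd⁴/(8D³N_a) = (82.1×10³ × 7.2⁴) / (8 × 30.0³ × 24)
  = 2.20634e+08 / 5.184e+06 = 42.561 N/mm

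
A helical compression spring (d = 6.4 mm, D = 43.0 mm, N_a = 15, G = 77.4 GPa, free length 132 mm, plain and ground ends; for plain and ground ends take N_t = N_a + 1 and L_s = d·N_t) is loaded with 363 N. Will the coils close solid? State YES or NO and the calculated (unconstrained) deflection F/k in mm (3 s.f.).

k = Gd⁴/(8D³N_a) = (77.4×10³)(6.4⁴)/(8·43.0³·15) = 13.611 N/mm
N_t = 16; L_s = 6.4·16 = 102.4 mm; δ_solid = L₀ − L_s = 132 − 102.4 = 29.6 mm
δ = F/k = 363/13.611 = 26.671 mm
δ < δ_solid → spring does not go solid

NO, δ = 26.7 mm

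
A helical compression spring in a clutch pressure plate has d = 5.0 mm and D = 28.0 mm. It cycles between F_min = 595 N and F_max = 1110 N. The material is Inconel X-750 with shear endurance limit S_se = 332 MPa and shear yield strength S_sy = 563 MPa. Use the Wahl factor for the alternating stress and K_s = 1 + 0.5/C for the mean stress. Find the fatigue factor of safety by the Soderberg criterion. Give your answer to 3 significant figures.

0.665

C = D/d = 28.0/5.0 = 5.6000; K_W = (4C−1)/(4C−4)+0.615/C = 1.2729; K_s = 1+0.5/C = 1.0893
F_a = (F_max−F_min)/2 = 257.5 N; F_m = (F_max+F_min)/2 = 852.5 N
τ_a = K_W·8F_aD/(πd³) = 1.2729 × 146.88 = 186.96 MPa
τ_m = K_s·8F_mD/(πd³) = 1.0893 × 486.28 = 529.69 MPa
Soderberg: 1/n_f = τ_a/S_se + τ_m/S_sy = 186.96/332 + 529.69/563 = 0.56313 + 0.94084 = 1.504
n_f = 1/1.504 = 0.6649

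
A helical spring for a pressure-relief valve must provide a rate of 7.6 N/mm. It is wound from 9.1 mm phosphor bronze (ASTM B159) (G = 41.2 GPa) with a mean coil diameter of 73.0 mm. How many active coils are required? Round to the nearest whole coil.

12

N_a = Gd⁴/(8D³k) = (41.2×10³ × 9.1⁴)/(8 × 73.0³ × 7.6)
    = 2.82529e+08 / 2.36522e+07 = 11.95 → 12 coils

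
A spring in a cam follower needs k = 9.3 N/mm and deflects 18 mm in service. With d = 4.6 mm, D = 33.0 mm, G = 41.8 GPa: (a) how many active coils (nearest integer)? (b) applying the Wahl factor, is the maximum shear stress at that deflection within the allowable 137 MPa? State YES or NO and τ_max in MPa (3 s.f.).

(a) 7 coils; (b) NO, τ_max = 174 MPa

N_a = Gd⁴/(8D³k) = (41.8×10³)(4.6⁴)/(8·33.0³·9.3) = 7 → N_a = 7
Actual rate k = Gd⁴/(8D³·7) = 9.2999 N/mm
Working load F = kδ = 9.2999·18 = 167.4 N
C = 33.0/4.6 = 7.1739; K_W = (4C−1)/(4C−4)+0.615/C = 1.2072
τ_max = K_W·8FD/(πd³) = 1.2072·144.52 = 174.47 MPa
τ_max > 137 MPa → exceeds allowable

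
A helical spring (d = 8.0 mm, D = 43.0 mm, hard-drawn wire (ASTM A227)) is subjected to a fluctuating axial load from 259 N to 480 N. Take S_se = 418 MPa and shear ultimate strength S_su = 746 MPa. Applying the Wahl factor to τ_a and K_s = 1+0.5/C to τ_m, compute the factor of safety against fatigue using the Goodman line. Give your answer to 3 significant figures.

C = D/d = 43.0/8.0 = 5.3750; K_W = (4C−1)/(4C−4)+0.615/C = 1.2858; K_s = 1+0.5/C = 1.0930
F_a = (F_max−F_min)/2 = 110.5 N; F_m = (F_max+F_min)/2 = 369.5 N
τ_a = K_W·8F_aD/(πd³) = 1.2858 × 23.632 = 30.387 MPa
τ_m = K_s·8F_mD/(πd³) = 1.0930 × 79.023 = 86.374 MPa
Goodman: 1/n_f = τ_a/S_se + τ_m/S_su = 30.387/418 + 86.374/746 = 0.07270 + 0.11578 = 0.18848
n_f = 1/0.18848 = 5.306

5.31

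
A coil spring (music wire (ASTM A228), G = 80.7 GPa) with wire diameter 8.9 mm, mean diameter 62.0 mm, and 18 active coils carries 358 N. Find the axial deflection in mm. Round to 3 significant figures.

24.3 mm

k = Gd⁴/(8D³N_a) = (80.7×10³)(8.9⁴)/(8·62.0³·18) = 14.754 N/mm
δ = F/k = 358 / 14.754 = 24.265 mm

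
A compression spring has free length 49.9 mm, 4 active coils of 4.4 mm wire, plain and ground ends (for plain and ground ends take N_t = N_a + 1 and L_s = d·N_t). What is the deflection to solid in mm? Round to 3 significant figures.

N_t = 5; L_s = 4.4·5 = 22 mm
δ_solid = L₀ − L_s = 49.9 − 22 = 27.9 mm

27.9 mm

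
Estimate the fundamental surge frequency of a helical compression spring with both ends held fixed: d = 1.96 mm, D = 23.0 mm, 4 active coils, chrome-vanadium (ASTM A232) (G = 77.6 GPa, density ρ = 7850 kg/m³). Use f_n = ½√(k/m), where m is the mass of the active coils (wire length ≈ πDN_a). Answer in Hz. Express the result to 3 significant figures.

k = Gd⁴/(8D³N_a) = (77.6×10³)(1.96⁴)/(8·23.0³·4) = 2.9414 N/mm = 2941.4 N/m
Wire length L = πDN_a = π·23.0·4 = 289.03 mm
m = ρ·(πd²/4)·L = 7850 × 3.0172×10⁻⁶ m² × 0.28903 m = 0.0068456 kg
f_n = ½√(k/m) = 0.5·√(2941.4/0.0068456) = 0.5·√(4.2968e+05) = 327.75 Hz

328 Hz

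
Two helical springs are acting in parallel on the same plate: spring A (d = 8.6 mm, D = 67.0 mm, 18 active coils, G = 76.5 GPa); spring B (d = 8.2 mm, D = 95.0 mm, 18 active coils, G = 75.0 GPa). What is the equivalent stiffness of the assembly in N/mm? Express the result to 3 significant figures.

k_A = Gd⁴/(8D³N_a) = (76.5×10³)(8.6⁴)/(8·67.0³·18) = 9.662 N/mm
k_B = Gd⁴/(8D³N_a) = (75.0×10³)(8.2⁴)/(8·95.0³·18) = 2.7465 N/mm
Parallel: k_eq = 9.662 + 2.7465 = 12.409 N/mm

12.4 N/mm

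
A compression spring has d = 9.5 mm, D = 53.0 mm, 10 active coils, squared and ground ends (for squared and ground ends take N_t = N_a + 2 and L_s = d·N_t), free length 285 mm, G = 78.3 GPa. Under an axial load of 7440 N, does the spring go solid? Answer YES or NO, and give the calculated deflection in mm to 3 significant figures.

k = Gd⁴/(8D³N_a) = (78.3×10³)(9.5⁴)/(8·53.0³·10) = 53.547 N/mm
N_t = 12; L_s = 9.5·12 = 114 mm; δ_solid = L₀ − L_s = 285 − 114 = 171 mm
δ = F/k = 7440/53.547 = 138.94 mm
δ < δ_solid → spring does not go solid

NO, δ = 139 mm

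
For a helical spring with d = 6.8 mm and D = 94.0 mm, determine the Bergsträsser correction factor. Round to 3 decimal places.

C = D/d = 94.0/6.8 = 13.8235
K_B = (4C+2)/(4C−3) = 57.294/52.294 = 1.0956

1.096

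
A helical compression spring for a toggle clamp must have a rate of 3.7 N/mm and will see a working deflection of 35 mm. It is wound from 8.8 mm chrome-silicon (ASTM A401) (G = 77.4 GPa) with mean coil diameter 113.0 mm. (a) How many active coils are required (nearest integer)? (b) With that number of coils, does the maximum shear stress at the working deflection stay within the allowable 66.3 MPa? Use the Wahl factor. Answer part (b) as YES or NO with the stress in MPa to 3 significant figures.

N_a = Gd⁴/(8D³k) = (77.4×10³)(8.8⁴)/(8·113.0³·3.7) = 10.87 → N_a = 11
Actual rate k = Gd⁴/(8D³·11) = 3.6556 N/mm
Working load F = kδ = 3.6556·35 = 127.94 N
C = 113.0/8.8 = 12.8409; K_W = (4C−1)/(4C−4)+0.615/C = 1.1112
τ_max = K_W·8FD/(πd³) = 1.1112·54.025 = 60.034 MPa
τ_max ≤ 66.3 MPa → acceptable

(a) 11 coils; (b) YES, τ_max = 60.0 MPa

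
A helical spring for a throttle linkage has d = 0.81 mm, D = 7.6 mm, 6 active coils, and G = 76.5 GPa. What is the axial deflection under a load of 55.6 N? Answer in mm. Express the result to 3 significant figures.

k = Gd⁴/(8D³N_a) = (76.5×10³)(0.81⁴)/(8·7.6³·6) = 1.5629 N/mm
δ = F/k = 55.6 / 1.5629 = 35.576 mm

35.6 mm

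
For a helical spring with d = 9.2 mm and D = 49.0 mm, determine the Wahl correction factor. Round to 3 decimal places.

1.289

C = D/d = 49.0/9.2 = 5.3261
K_W = (4C−1)/(4C−4) + 0.615/C = 20.304/17.304 + 0.1155 = 1.2888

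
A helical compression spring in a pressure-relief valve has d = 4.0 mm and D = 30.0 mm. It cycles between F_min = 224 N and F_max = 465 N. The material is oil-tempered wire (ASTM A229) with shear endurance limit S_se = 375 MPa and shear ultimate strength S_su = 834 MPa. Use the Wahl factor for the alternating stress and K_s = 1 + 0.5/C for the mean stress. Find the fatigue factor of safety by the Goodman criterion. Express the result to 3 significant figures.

C = D/d = 30.0/4.0 = 7.5000; K_W = (4C−1)/(4C−4)+0.615/C = 1.1974; K_s = 1+0.5/C = 1.0667
F_a = (F_max−F_min)/2 = 120.5 N; F_m = (F_max+F_min)/2 = 344.5 N
τ_a = K_W·8F_aD/(πd³) = 1.1974 × 143.84 = 172.23 MPa
τ_m = K_s·8F_mD/(πd³) = 1.0667 × 411.22 = 438.63 MPa
Goodman: 1/n_f = τ_a/S_se + τ_m/S_su = 172.23/375 + 438.63/834 = 0.45927 + 0.52594 = 0.98521
n_f = 1/0.98521 = 1.015

1.02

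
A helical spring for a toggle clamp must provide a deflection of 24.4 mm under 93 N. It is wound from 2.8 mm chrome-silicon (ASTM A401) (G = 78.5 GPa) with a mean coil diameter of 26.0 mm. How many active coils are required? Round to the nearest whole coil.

Required rate k = F/δ = 93/24.4 = 3.8115 N/mm
N_a = Gd⁴/(8D³k) = (78.5×10³ × 2.8⁴)/(8 × 26.0³ × 3.8115)
    = 4.82505e+06 / 535924 = 9.003 → 9 coils

9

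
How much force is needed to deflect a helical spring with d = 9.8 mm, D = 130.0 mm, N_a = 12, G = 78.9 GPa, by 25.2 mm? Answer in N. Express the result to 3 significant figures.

k = Gd⁴/(8D³N_a) = (78.9×10³)(9.8⁴)/(8·130.0³·12) = 3.4505 N/mm
F = k·δ = 3.4505 × 25.2 = 86.952 N

87.0 N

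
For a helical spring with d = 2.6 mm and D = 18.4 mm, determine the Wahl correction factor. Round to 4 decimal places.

1.2103

C = D/d = 18.4/2.6 = 7.0769
K_W = (4C−1)/(4C−4) + 0.615/C = 27.308/24.308 + 0.0869 = 1.2103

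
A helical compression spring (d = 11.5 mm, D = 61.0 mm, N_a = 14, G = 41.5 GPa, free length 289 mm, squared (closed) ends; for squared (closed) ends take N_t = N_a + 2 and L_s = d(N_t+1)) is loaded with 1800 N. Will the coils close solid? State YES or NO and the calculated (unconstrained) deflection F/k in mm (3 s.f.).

k = Gd⁴/(8D³N_a) = (41.5×10³)(11.5⁴)/(8·61.0³·14) = 28.552 N/mm
N_t = 16; L_s = 11.5·17 = 195.5 mm; δ_solid = L₀ − L_s = 289 − 195.5 = 93.5 mm
δ = F/k = 1800/28.552 = 63.044 mm
δ < δ_solid → spring does not go solid

NO, δ = 63.0 mm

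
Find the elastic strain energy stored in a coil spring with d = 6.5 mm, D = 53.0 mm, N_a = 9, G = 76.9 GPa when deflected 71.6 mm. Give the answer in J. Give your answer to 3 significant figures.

k = Gd⁴/(8D³N_a) = (76.9×10³)(6.5⁴)/(8·53.0³·9) = 12.806 N/mm
U = ½kδ² = 0.5 × 12.806 × 71.6² = 32826 N·mm = 32.826 J

32.8 J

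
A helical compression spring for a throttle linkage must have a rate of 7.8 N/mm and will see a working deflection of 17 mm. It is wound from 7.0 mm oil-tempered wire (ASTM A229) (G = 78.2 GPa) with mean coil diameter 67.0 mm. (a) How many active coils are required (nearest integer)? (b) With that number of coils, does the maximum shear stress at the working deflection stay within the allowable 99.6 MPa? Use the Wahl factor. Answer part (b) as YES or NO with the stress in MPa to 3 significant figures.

N_a = Gd⁴/(8D³k) = (78.2×10³)(7.0⁴)/(8·67.0³·7.8) = 10 → N_a = 10
Actual rate k = Gd⁴/(8D³·10) = 7.8034 N/mm
Working load F = kδ = 7.8034·17 = 132.66 N
C = 67.0/7.0 = 9.5714; K_W = (4C−1)/(4C−4)+0.615/C = 1.1518
τ_max = K_W·8FD/(πd³) = 1.1518·65.986 = 76 MPa
τ_max ≤ 99.6 MPa → acceptable

(a) 10 coils; (b) YES, τ_max = 76.0 MPa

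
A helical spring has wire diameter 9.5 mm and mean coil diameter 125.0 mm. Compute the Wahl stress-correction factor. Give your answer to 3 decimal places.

1.108

C = D/d = 125.0/9.5 = 13.1579
K_W = (4C−1)/(4C−4) + 0.615/C = 51.632/48.632 + 0.0467 = 1.1084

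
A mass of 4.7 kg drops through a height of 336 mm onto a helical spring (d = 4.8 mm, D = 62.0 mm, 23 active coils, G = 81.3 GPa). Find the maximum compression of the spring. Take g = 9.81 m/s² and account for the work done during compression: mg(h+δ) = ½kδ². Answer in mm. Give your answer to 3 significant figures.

230 mm

k = Gd⁴/(8D³N_a) = (81.3×10³)(4.8⁴)/(8·62.0³·23) = 0.98415 N/mm
W = mg = 4.7 × 9.81 = 46.107 N
½kδ² − Wδ − Wh = 0 → δ = (W + √(W² + 2kWh))/k
δ = (46.107 + √(2125.9 + 30492.9))/0.98415 = (46.107 + 180.61)/0.98415 = 230.36 mm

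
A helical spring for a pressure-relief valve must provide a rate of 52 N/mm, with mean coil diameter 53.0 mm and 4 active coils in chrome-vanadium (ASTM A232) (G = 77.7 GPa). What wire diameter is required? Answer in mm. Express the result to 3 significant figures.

d = (8D³N_a·k / G)^(1/4) = (8·53.0³·4·52 / (77.7×10³))^0.25
  = (3188.3)^0.25 = 7.5143 mm

7.51 mm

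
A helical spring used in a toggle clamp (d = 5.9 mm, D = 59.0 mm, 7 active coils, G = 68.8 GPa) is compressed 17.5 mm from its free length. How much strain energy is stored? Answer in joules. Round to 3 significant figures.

1.11 J

k = Gd⁴/(8D³N_a) = (68.8×10³)(5.9⁴)/(8·59.0³·7) = 7.2486 N/mm
U = ½kδ² = 0.5 × 7.2486 × 17.5² = 1109.9 N·mm = 1.1099 J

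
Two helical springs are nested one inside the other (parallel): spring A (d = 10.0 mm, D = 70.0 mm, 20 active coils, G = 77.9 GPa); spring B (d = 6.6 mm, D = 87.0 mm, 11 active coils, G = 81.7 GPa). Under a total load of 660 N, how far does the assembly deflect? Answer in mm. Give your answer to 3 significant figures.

k_A = Gd⁴/(8D³N_a) = (77.9×10³)(10.0⁴)/(8·70.0³·20) = 14.195 N/mm
k_B = Gd⁴/(8D³N_a) = (81.7×10³)(6.6⁴)/(8·87.0³·11) = 2.6752 N/mm
Parallel: k_eq = 14.195 + 2.6752 = 16.87 N/mm
δ = F/k_eq = 660/16.87 = 39.123 mm

39.1 mm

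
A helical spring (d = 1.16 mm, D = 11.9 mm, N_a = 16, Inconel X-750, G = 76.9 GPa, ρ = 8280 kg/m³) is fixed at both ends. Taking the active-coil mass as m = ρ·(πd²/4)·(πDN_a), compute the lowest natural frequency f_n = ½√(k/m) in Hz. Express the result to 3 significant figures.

k = Gd⁴/(8D³N_a) = (76.9×10³)(1.16⁴)/(8·11.9³·16) = 0.64552 N/mm = 645.52 N/m
Wire length L = πDN_a = π·11.9·16 = 598.16 mm
m = ρ·(πd²/4)·L = 8280 × 1.0568×10⁻⁶ m² × 0.59816 m = 0.0052342 kg
f_n = ½√(k/m) = 0.5·√(645.52/0.0052342) = 0.5·√(1.2333e+05) = 175.59 Hz

176 Hz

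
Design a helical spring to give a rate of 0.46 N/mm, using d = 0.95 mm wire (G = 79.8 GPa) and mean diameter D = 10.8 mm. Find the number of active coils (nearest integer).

N_a = Gd⁴/(8D³k) = (79.8×10³ × 0.95⁴)/(8 × 10.8³ × 0.46)
    = 64997.6 / 4635.74 = 14.02 → 14 coils

14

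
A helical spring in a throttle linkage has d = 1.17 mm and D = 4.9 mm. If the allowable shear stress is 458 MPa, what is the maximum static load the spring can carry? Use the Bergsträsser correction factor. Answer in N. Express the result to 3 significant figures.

43.1 N

C = D/d = 4.9/1.17 = 4.1880
K_B = (4C+2)/(4C−3) = 18.752/13.752 = 1.3636
τ_max = K·8FD/(πd³) → F_max = τ_allow·πd³/(8DK)
F_max = 458·π·1.17³/(8·4.9·1.3636) = 2304.5/53.452 = 43.113 N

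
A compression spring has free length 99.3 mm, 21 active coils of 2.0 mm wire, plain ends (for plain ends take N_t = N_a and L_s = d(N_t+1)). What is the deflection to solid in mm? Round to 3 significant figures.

55.3 mm

N_t = 21; L_s = 2.0·22 = 44 mm
δ_solid = L₀ − L_s = 99.3 − 44 = 55.3 mm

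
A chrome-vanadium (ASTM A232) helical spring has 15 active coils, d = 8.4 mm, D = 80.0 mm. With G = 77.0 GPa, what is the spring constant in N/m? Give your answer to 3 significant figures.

k = Gd⁴/(8D³N_a) = (77.0×10³ × 8.4⁴) / (8 × 80.0³ × 15)
  = 3.83361e+08 / 6.144e+07 = 6.2396 N/mm = 6239.6 N/m

6240 N/m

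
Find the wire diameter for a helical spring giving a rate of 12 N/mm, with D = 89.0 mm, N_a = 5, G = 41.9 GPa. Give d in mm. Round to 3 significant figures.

d = (8D³N_a·k / G)^(1/4) = (8·89.0³·5·12 / (41.9×10³))^0.25
  = (8076)^0.25 = 9.4798 mm

9.48 mm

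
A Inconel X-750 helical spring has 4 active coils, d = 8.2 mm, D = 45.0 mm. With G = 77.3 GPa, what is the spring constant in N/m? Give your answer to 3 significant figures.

120000 N/m

k = Gd⁴/(8D³N_a) = (77.3×10³ × 8.2⁴) / (8 × 45.0³ × 4)
  = 3.4949e+08 / 2.916e+06 = 119.85 N/mm = 1.1985e+05 N/m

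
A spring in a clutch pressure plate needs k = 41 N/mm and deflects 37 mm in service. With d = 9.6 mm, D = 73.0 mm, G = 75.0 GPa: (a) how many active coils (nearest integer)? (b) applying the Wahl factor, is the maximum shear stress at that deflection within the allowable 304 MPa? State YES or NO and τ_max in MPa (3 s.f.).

N_a = Gd⁴/(8D³k) = (75.0×10³)(9.6⁴)/(8·73.0³·41) = 4.992 → N_a = 5
Actual rate k = Gd⁴/(8D³·5) = 40.937 N/mm
Working load F = kδ = 40.937·37 = 1514.7 N
C = 73.0/9.6 = 7.6042; K_W = (4C−1)/(4C−4)+0.615/C = 1.1944
τ_max = K_W·8FD/(πd³) = 1.1944·318.25 = 380.13 MPa
τ_max > 304 MPa → exceeds allowable

(a) 5 coils; (b) NO, τ_max = 380 MPa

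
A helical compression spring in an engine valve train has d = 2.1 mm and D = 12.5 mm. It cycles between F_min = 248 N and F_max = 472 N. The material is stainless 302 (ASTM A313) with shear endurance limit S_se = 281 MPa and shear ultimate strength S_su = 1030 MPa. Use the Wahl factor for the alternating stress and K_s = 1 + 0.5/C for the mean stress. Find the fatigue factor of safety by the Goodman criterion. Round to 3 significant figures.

0.331

C = D/d = 12.5/2.1 = 5.9524; K_W = (4C−1)/(4C−4)+0.615/C = 1.2548; K_s = 1+0.5/C = 1.0840
F_a = (F_max−F_min)/2 = 112 N; F_m = (F_max+F_min)/2 = 360 N
τ_a = K_W·8F_aD/(πd³) = 1.2548 × 384.96 = 483.03 MPa
τ_m = K_s·8F_mD/(πd³) = 1.0840 × 1237.4 = 1341.3 MPa
Goodman: 1/n_f = τ_a/S_se + τ_m/S_su = 483.03/281 + 1341.3/1030 = 1.71896 + 1.30223 = 3.0212
n_f = 1/3.0212 = 0.331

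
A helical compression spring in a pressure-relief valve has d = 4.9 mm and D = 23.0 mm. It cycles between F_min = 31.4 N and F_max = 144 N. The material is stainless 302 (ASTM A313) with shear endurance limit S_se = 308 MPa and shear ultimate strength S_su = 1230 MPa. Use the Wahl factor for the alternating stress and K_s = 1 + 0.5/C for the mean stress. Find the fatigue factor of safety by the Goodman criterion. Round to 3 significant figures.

6.22

C = D/d = 23.0/4.9 = 4.6939; K_W = (4C−1)/(4C−4)+0.615/C = 1.3341; K_s = 1+0.5/C = 1.1065
F_a = (F_max−F_min)/2 = 56.3 N; F_m = (F_max+F_min)/2 = 87.7 N
τ_a = K_W·8F_aD/(πd³) = 1.3341 × 28.028 = 37.391 MPa
τ_m = K_s·8F_mD/(πd³) = 1.1065 × 43.66 = 48.31 MPa
Goodman: 1/n_f = τ_a/S_se + τ_m/S_su = 37.391/308 + 48.31/1230 = 0.12140 + 0.03928 = 0.16068
n_f = 1/0.16068 = 6.224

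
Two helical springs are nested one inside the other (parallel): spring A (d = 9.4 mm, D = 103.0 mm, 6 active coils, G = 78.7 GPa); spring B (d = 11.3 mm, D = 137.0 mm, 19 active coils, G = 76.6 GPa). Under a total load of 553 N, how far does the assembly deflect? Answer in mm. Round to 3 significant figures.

37.1 mm

k_A = Gd⁴/(8D³N_a) = (78.7×10³)(9.4⁴)/(8·103.0³·6) = 11.715 N/mm
k_B = Gd⁴/(8D³N_a) = (76.6×10³)(11.3⁴)/(8·137.0³·19) = 3.1955 N/mm
Parallel: k_eq = 11.715 + 3.1955 = 14.91 N/mm
δ = F/k_eq = 553/14.91 = 37.089 mm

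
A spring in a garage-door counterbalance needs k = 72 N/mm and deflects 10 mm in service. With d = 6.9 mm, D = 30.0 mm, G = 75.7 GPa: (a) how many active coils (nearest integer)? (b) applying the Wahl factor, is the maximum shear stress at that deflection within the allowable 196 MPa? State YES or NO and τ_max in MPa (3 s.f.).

(a) 11 coils; (b) NO, τ_max = 229 MPa

N_a = Gd⁴/(8D³k) = (75.7×10³)(6.9⁴)/(8·30.0³·72) = 11.03 → N_a = 11
Actual rate k = Gd⁴/(8D³·11) = 72.218 N/mm
Working load F = kδ = 72.218·10 = 722.18 N
C = 30.0/6.9 = 4.3478; K_W = (4C−1)/(4C−4)+0.615/C = 1.3655
τ_max = K_W·8FD/(πd³) = 1.3655·167.94 = 229.32 MPa
τ_max > 196 MPa → exceeds allowable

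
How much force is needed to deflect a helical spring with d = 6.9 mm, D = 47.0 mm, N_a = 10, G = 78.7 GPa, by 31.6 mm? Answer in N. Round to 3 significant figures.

679 N

k = Gd⁴/(8D³N_a) = (78.7×10³)(6.9⁴)/(8·47.0³·10) = 21.478 N/mm
F = k·δ = 21.478 × 31.6 = 678.69 N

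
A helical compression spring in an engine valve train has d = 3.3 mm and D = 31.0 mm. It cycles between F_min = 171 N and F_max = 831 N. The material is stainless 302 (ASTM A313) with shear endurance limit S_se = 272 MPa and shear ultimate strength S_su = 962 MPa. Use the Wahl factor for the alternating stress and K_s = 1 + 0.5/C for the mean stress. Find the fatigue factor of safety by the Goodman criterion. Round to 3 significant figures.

0.234

C = D/d = 31.0/3.3 = 9.3939; K_W = (4C−1)/(4C−4)+0.615/C = 1.1548; K_s = 1+0.5/C = 1.0532
F_a = (F_max−F_min)/2 = 330 N; F_m = (F_max+F_min)/2 = 501 N
τ_a = K_W·8F_aD/(πd³) = 1.1548 × 724.89 = 837.12 MPa
τ_m = K_s·8F_mD/(πd³) = 1.0532 × 1100.5 = 1159.1 MPa
Goodman: 1/n_f = τ_a/S_se + τ_m/S_su = 837.12/272 + 1159.1/962 = 3.07765 + 1.20488 = 4.2825
n_f = 1/4.2825 = 0.2335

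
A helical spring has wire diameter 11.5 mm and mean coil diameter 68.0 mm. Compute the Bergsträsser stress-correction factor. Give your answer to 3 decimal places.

C = D/d = 68.0/11.5 = 5.9130
K_B = (4C+2)/(4C−3) = 25.652/20.652 = 1.2421

1.242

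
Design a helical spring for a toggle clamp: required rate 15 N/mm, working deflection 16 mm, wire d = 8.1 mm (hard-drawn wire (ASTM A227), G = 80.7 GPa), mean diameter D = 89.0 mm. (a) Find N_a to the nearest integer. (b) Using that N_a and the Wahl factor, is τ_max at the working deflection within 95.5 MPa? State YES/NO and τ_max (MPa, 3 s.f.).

N_a = Gd⁴/(8D³k) = (80.7×10³)(8.1⁴)/(8·89.0³·15) = 4.106 → N_a = 4
Actual rate k = Gd⁴/(8D³·4) = 15.399 N/mm
Working load F = kδ = 15.399·16 = 246.38 N
C = 89.0/8.1 = 10.9877; K_W = (4C−1)/(4C−4)+0.615/C = 1.1311
τ_max = K_W·8FD/(πd³) = 1.1311·105.07 = 118.84 MPa
τ_max > 95.5 MPa → exceeds allowable

(a) 4 coils; (b) NO, τ_max = 119 MPa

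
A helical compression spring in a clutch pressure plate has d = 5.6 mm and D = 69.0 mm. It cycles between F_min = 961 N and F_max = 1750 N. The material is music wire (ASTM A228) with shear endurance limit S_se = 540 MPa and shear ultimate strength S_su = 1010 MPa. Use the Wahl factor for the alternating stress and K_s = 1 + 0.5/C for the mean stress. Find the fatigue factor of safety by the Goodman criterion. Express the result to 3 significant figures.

C = D/d = 69.0/5.6 = 12.3214; K_W = (4C−1)/(4C−4)+0.615/C = 1.1162; K_s = 1+0.5/C = 1.0406
F_a = (F_max−F_min)/2 = 394.5 N; F_m = (F_max+F_min)/2 = 1355.5 N
τ_a = K_W·8F_aD/(πd³) = 1.1162 × 394.7 = 440.55 MPa
τ_m = K_s·8F_mD/(πd³) = 1.0406 × 1356.2 = 1411.2 MPa
Goodman: 1/n_f = τ_a/S_se + τ_m/S_su = 440.55/540 + 1411.2/1010 = 0.81584 + 1.39726 = 2.2131
n_f = 1/2.2131 = 0.4519

0.452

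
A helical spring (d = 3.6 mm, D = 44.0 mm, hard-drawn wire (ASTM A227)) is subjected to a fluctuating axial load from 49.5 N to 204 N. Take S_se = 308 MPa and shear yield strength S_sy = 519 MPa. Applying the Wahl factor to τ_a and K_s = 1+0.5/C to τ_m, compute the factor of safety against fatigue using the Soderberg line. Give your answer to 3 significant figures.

C = D/d = 44.0/3.6 = 12.2222; K_W = (4C−1)/(4C−4)+0.615/C = 1.1171; K_s = 1+0.5/C = 1.0409
F_a = (F_max−F_min)/2 = 77.25 N; F_m = (F_max+F_min)/2 = 126.75 N
τ_a = K_W·8F_aD/(πd³) = 1.1171 × 185.52 = 207.25 MPa
τ_m = K_s·8F_mD/(πd³) = 1.0409 × 304.39 = 316.84 MPa
Soderberg: 1/n_f = τ_a/S_se + τ_m/S_sy = 207.25/308 + 316.84/519 = 0.67289 + 0.61049 = 1.2834
n_f = 1/1.2834 = 0.7792

0.779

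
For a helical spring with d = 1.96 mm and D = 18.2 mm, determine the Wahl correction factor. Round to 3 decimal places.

C = D/d = 18.2/1.96 = 9.2857
K_W = (4C−1)/(4C−4) + 0.615/C = 36.143/33.143 + 0.0662 = 1.1567

1.157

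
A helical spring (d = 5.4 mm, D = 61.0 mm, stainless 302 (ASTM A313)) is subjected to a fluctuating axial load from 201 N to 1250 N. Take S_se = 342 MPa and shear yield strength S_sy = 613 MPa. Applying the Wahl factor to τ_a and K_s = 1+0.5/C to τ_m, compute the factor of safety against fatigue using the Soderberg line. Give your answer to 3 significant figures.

0.342

C = D/d = 61.0/5.4 = 11.2963; K_W = (4C−1)/(4C−4)+0.615/C = 1.1273; K_s = 1+0.5/C = 1.0443
F_a = (F_max−F_min)/2 = 524.5 N; F_m = (F_max+F_min)/2 = 725.5 N
τ_a = K_W·8F_aD/(πd³) = 1.1273 × 517.41 = 583.27 MPa
τ_m = K_s·8F_mD/(πd³) = 1.0443 × 715.69 = 747.37 MPa
Soderberg: 1/n_f = τ_a/S_se + τ_m/S_sy = 583.27/342 + 747.37/613 = 1.70546 + 1.21920 = 2.9247
n_f = 1/2.9247 = 0.3419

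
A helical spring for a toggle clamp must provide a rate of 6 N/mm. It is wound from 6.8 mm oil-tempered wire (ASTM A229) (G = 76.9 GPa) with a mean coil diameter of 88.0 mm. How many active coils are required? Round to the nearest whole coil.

N_a = Gd⁴/(8D³k) = (76.9×10³ × 6.8⁴)/(8 × 88.0³ × 6)
    = 1.64423e+08 / 3.27107e+07 = 5.027 → 5 coils

5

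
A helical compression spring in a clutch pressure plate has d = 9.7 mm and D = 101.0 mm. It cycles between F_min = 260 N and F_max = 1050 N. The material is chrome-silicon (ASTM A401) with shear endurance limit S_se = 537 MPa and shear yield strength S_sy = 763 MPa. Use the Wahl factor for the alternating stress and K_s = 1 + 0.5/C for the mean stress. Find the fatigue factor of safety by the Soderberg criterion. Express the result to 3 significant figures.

2.04

C = D/d = 101.0/9.7 = 10.4124; K_W = (4C−1)/(4C−4)+0.615/C = 1.1387; K_s = 1+0.5/C = 1.0480
F_a = (F_max−F_min)/2 = 395 N; F_m = (F_max+F_min)/2 = 655 N
τ_a = K_W·8F_aD/(πd³) = 1.1387 × 111.31 = 126.76 MPa
τ_m = K_s·8F_mD/(πd³) = 1.0480 × 184.58 = 193.44 MPa
Soderberg: 1/n_f = τ_a/S_se + τ_m/S_sy = 126.76/537 + 193.44/763 = 0.23605 + 0.25353 = 0.48958
n_f = 1/0.48958 = 2.043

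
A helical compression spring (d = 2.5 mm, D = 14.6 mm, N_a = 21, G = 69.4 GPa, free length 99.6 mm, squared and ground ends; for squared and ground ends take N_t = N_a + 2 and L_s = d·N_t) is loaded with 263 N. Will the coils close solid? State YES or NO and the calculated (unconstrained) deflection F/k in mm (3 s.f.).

YES, δ = 50.7 mm

k = Gd⁴/(8D³N_a) = (69.4×10³)(2.5⁴)/(8·14.6³·21) = 5.185 N/mm
N_t = 23; L_s = 2.5·23 = 57.5 mm; δ_solid = L₀ − L_s = 99.6 − 57.5 = 42.1 mm
δ = F/k = 263/5.185 = 50.723 mm
δ ≥ δ_solid → spring goes solid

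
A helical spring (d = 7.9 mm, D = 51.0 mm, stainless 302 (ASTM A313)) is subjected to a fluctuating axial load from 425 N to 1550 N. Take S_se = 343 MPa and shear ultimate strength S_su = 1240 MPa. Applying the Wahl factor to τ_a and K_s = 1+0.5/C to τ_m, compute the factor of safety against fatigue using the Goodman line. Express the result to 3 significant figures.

C = D/d = 51.0/7.9 = 6.4557; K_W = (4C−1)/(4C−4)+0.615/C = 1.2327; K_s = 1+0.5/C = 1.0775
F_a = (F_max−F_min)/2 = 562.5 N; F_m = (F_max+F_min)/2 = 987.5 N
τ_a = K_W·8F_aD/(πd³) = 1.2327 × 148.17 = 182.65 MPa
τ_m = K_s·8F_mD/(πd³) = 1.0775 × 260.12 = 280.26 MPa
Goodman: 1/n_f = τ_a/S_se + τ_m/S_su = 182.65/343 + 280.26/1240 = 0.53251 + 0.22602 = 0.75853
n_f = 1/0.75853 = 1.318

1.32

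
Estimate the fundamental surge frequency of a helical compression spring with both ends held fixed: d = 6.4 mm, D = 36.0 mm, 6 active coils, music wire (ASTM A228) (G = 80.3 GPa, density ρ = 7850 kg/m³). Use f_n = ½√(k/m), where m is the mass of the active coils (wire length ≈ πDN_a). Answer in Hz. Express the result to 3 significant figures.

k = Gd⁴/(8D³N_a) = (80.3×10³)(6.4⁴)/(8·36.0³·6) = 60.157 N/mm = 60157 N/m
Wire length L = πDN_a = π·36.0·6 = 678.58 mm
m = ρ·(πd²/4)·L = 7850 × 32.17×10⁻⁶ m² × 0.67858 m = 0.17137 kg
f_n = ½√(k/m) = 0.5·√(60157/0.17137) = 0.5·√(3.5105e+05) = 296.25 Hz

296 Hz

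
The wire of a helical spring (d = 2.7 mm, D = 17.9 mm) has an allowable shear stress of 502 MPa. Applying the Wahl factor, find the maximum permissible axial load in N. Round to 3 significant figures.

C = D/d = 17.9/2.7 = 6.6296
K_W = (4C−1)/(4C−4) + 0.615/C = 25.519/22.519 + 0.0928 = 1.2260
τ_max = K·8FD/(πd³) → F_max = τ_allow·πd³/(8DK)
F_max = 502·π·2.7³/(8·17.9·1.2260) = 31042/175.56 = 176.81 N

177 N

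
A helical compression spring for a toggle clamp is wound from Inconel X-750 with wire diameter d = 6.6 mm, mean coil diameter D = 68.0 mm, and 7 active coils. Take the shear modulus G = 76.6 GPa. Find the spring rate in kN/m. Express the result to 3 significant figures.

8.25 kN/m

k = Gd⁴/(8D³N_a) = (76.6×10³ × 6.6⁴) / (8 × 68.0³ × 7)
  = 1.45346e+08 / 1.76082e+07 = 8.2545 N/mm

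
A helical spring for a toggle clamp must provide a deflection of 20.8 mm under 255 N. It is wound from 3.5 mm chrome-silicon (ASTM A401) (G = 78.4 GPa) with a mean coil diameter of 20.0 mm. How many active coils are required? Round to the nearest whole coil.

Required rate k = F/δ = 255/20.8 = 12.26 N/mm
N_a = Gd⁴/(8D³k) = (78.4×10³ × 3.5⁴)/(8 × 20.0³ × 12.26)
    = 1.17649e+07 / 784615 = 14.99 → 15 coils

15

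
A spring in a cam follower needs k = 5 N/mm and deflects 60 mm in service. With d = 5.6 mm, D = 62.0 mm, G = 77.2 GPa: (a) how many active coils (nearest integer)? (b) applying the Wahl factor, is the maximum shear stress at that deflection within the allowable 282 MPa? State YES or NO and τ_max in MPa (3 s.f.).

N_a = Gd⁴/(8D³k) = (77.2×10³)(5.6⁴)/(8·62.0³·5) = 7.964 → N_a = 8
Actual rate k = Gd⁴/(8D³·8) = 4.9775 N/mm
Working load F = kδ = 4.9775·60 = 298.65 N
C = 62.0/5.6 = 11.0714; K_W = (4C−1)/(4C−4)+0.615/C = 1.1300
τ_max = K_W·8FD/(πd³) = 1.1300·268.49 = 303.4 MPa
τ_max > 282 MPa → exceeds allowable

(a) 8 coils; (b) NO, τ_max = 303 MPa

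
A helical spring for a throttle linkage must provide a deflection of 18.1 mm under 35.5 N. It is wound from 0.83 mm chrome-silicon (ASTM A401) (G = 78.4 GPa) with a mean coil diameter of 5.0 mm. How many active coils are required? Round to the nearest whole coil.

19

Required rate k = F/δ = 35.5/18.1 = 1.9613 N/mm
N_a = Gd⁴/(8D³k) = (78.4×10³ × 0.83⁴)/(8 × 5.0³ × 1.9613)
    = 37207.3 / 1961.33 = 18.97 → 19 coils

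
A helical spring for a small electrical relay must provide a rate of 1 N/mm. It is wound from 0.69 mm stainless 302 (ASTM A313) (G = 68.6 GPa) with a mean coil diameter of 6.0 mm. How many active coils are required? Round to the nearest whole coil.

N_a = Gd⁴/(8D³k) = (68.6×10³ × 0.69⁴)/(8 × 6.0³ × 1)
    = 15549.6 / 1728 = 8.999 → 9 coils

9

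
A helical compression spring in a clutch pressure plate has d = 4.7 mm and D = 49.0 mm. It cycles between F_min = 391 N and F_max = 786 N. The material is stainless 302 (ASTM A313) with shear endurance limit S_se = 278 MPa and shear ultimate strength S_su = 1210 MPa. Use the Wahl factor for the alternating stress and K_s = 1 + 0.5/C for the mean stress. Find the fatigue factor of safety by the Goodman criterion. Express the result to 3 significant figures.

0.631

C = D/d = 49.0/4.7 = 10.4255; K_W = (4C−1)/(4C−4)+0.615/C = 1.1386; K_s = 1+0.5/C = 1.0480
F_a = (F_max−F_min)/2 = 197.5 N; F_m = (F_max+F_min)/2 = 588.5 N
τ_a = K_W·8F_aD/(πd³) = 1.1386 × 237.36 = 270.25 MPa
τ_m = K_s·8F_mD/(πd³) = 1.0480 × 707.28 = 741.2 MPa
Goodman: 1/n_f = τ_a/S_se + τ_m/S_su = 270.25/278 + 741.2/1210 = 0.97212 + 0.61256 = 1.5847
n_f = 1/1.5847 = 0.631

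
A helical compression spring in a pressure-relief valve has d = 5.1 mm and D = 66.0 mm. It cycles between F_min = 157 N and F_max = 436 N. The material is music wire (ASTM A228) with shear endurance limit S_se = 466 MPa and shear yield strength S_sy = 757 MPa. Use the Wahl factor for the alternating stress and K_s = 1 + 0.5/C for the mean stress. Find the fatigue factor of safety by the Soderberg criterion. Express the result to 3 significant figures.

1.07

C = D/d = 66.0/5.1 = 12.9412; K_W = (4C−1)/(4C−4)+0.615/C = 1.1103; K_s = 1+0.5/C = 1.0386
F_a = (F_max−F_min)/2 = 139.5 N; F_m = (F_max+F_min)/2 = 296.5 N
τ_a = K_W·8F_aD/(πd³) = 1.1103 × 176.75 = 196.25 MPa
τ_m = K_s·8F_mD/(πd³) = 1.0386 × 375.66 = 390.18 MPa
Soderberg: 1/n_f = τ_a/S_se + τ_m/S_sy = 196.25/466 + 390.18/757 = 0.42113 + 0.51543 = 0.93655
n_f = 1/0.93655 = 1.068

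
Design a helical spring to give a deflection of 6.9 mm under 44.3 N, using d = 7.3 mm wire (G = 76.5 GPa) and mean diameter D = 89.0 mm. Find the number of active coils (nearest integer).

Required rate k = F/δ = 44.3/6.9 = 6.4203 N/mm
N_a = Gd⁴/(8D³k) = (76.5×10³ × 7.3⁴)/(8 × 89.0³ × 6.4203)
    = 2.17247e+08 / 3.62088e+07 = 6 → 6 coils

6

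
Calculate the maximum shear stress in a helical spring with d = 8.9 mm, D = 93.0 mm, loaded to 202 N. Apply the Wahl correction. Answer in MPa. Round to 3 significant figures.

77.2 MPa

Spring index C = D/d = 93.0/8.9 = 10.4494
K_W = (4C−1)/(4C−4) + 0.615/C = 40.798/37.798 + 0.0589 = 1.1382
τ₀ = 8FD/(πd³) = 8·202·93.0/(π·8.9³) = 150288/2214.7 = 67.859 MPa
τ_max = K·τ₀ = 1.1382 × 67.859 = 77.238 MPa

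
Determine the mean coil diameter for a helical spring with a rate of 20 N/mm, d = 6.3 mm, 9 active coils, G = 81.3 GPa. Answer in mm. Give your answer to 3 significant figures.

44.6 mm

D = (Gd⁴/(8N_a·k))^(1/3) = (81.3×10³·6.3⁴/(8·9·20))^(1/3)
  = (88938.6)^(1/3) = 44.6372 mm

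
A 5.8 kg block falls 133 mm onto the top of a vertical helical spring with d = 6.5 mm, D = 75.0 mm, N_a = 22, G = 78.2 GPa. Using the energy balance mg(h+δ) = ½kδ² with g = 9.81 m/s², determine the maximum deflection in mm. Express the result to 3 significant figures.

125 mm

k = Gd⁴/(8D³N_a) = (78.2×10³)(6.5⁴)/(8·75.0³·22) = 1.88 N/mm
W = mg = 5.8 × 9.81 = 56.898 N
½kδ² − Wδ − Wh = 0 → δ = (W + √(W² + 2kWh))/k
δ = (56.898 + √(3237.4 + 28453.9))/1.88 = (56.898 + 178.02)/1.88 = 124.95 mm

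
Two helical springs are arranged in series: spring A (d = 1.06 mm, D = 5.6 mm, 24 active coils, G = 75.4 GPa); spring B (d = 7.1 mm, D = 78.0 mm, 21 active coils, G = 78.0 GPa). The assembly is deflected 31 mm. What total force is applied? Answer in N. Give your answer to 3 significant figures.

41.0 N

k_A = Gd⁴/(8D³N_a) = (75.4×10³)(1.06⁴)/(8·5.6³·24) = 2.8231 N/mm
k_B = Gd⁴/(8D³N_a) = (78.0×10³)(7.1⁴)/(8·78.0³·21) = 2.4862 N/mm
Series: 1/k_eq = 1/2.8231 + 1/2.4862 = 0.75644; k_eq = 1.322 N/mm
F = k_eq·δ = 1.322·31 = 40.981 N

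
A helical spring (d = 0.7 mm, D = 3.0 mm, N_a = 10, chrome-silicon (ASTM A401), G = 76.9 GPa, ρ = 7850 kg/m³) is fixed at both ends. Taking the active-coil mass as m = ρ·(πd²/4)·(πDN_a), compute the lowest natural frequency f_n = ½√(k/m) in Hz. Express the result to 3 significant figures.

2740 Hz

k = Gd⁴/(8D³N_a) = (76.9×10³)(0.7⁴)/(8·3.0³·10) = 8.548 N/mm = 8548 N/m
Wire length L = πDN_a = π·3.0·10 = 94.248 mm
m = ρ·(πd²/4)·L = 7850 × 0.38485×10⁻⁶ m² × 0.094248 m = 0.00028473 kg
f_n = ½√(k/m) = 0.5·√(8548/0.00028473) = 0.5·√(3.0022e+07) = 2739.6 Hz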